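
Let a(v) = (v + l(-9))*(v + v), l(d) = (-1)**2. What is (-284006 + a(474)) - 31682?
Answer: 134612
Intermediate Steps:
l(d) = 1
a(v) = 2*v*(1 + v) (a(v) = (v + 1)*(v + v) = (1 + v)*(2*v) = 2*v*(1 + v))
(-284006 + a(474)) - 31682 = (-284006 + 2*474*(1 + 474)) - 31682 = (-284006 + 2*474*475) - 31682 = (-284006 + 450300) - 31682 = 166294 - 31682 = 134612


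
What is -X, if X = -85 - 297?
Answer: 382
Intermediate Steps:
X = -382
-X = -1*(-382) = 382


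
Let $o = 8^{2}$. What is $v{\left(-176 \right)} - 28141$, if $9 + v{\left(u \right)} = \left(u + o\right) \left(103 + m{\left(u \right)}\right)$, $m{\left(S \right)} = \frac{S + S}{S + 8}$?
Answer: $- \frac{119762}{3} \approx -39921.0$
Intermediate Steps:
$o = 64$
$m{\left(S \right)} = \frac{2 S}{8 + S}$
$v{\left(u \right)} = -9 + \left(64 + u\right) \left(103 + \frac{2 u}{8 + u}\right)$ ($v{\left(u \right)} = -9 + \left(u + 64\right) \left(103 + \frac{2 u}{8 + u}\right) = -9 + \left(64 + u\right) \left(103 + \frac{2 u}{8 + u}\right)$)
$v{\left(-176 \right)} - 28141 = \frac{52664 + 105 \left(-176\right)^{2} + 7535 \left(-176\right)}{8 - 176} - 28141 = \frac{52664 + 105 \cdot 30976 - 1326160}{-168} - 28141 = - \frac{52664 + 3252480 - 1326160}{168} - 28141 = \left(- \frac{1}{168}\right) 1978984 - 28141 = - \frac{35339}{3} - 28141 = - \frac{119762}{3}$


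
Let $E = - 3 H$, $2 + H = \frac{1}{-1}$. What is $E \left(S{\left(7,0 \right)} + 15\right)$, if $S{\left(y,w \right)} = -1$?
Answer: $126$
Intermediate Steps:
$H = -3$ ($H = -2 + \frac{1}{-1} = -2 - 1 = -3$)
$E = 9$ ($E = \left(-3\right) \left(-3\right) = 9$)
$E \left(S{\left(7,0 \right)} + 15\right) = 9 \left(-1 + 15\right) = 9 \cdot 14 = 126$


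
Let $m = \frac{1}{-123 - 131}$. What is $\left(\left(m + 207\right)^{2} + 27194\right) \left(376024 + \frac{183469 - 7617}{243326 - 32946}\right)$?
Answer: $\frac{89368209292221593019}{3393219020} \approx 2.6337 \cdot 10^{10}$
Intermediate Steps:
$m = - \frac{1}{254}$ ($m = \frac{1}{-254} = - \frac{1}{254} \approx -0.003937$)
$\left(\left(m + 207\right)^{2} + 27194\right) \left(376024 + \frac{183469 - 7617}{243326 - 32946}\right) = \left(\left(- \frac{1}{254} + 207\right)^{2} + 27194\right) \left(376024 + \frac{183469 - 7617}{243326 - 32946}\right) = \left(\left(\frac{52577}{254}\right)^{2} + 27194\right) \left(376024 + \frac{175852}{210380}\right) = \left(\frac{2764340929}{64516} + 27194\right) \left(376024 + 175852 \cdot \frac{1}{210380}\right) = \frac{4518789033 \left(376024 + \frac{43963}{52595}\right)}{64516} = \frac{4518789033}{64516} \cdot \frac{19777026243}{52595} = \frac{89368209292221593019}{3393219020}$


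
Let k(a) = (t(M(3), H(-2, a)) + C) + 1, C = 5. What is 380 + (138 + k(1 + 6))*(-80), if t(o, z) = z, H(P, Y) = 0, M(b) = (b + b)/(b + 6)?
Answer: -11140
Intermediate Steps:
M(b) = 2*b/(6 + b) (M(b) = (2*b)/(6 + b) = 2*b/(6 + b))
k(a) = 6 (k(a) = (0 + 5) + 1 = 5 + 1 = 6)
380 + (138 + k(1 + 6))*(-80) = 380 + (138 + 6)*(-80) = 380 + 144*(-80) = 380 - 11520 = -11140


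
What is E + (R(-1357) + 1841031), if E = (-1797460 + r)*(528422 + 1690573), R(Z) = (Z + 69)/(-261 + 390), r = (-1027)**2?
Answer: -212606774927794/129 ≈ -1.6481e+12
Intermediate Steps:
r = 1054729
R(Z) = 23/43 + Z/129 (R(Z) = (69 + Z)/129 = (69 + Z)*(1/129) = 23/43 + Z/129)
E = -1648116375345 (E = (-1797460 + 1054729)*(528422 + 1690573) = -742731*2218995 = -1648116375345)
E + (R(-1357) + 1841031) = -1648116375345 + ((23/43 + (1/129)*(-1357)) + 1841031) = -1648116375345 + ((23/43 - 1357/129) + 1841031) = -1648116375345 + (-1288/129 + 1841031) = -1648116375345 + 237491711/129 = -212606774927794/129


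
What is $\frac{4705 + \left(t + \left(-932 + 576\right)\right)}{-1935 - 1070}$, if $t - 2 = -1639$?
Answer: $- \frac{2712}{3005} \approx -0.9025$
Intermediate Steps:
$t = -1637$ ($t = 2 - 1639 = -1637$)
$\frac{4705 + \left(t + \left(-932 + 576\right)\right)}{-1935 - 1070} = \frac{4705 + \left(-1637 + \left(-932 + 576\right)\right)}{-1935 - 1070} = \frac{4705 - 1993}{-3005} = \left(4705 - 1993\right) \left(- \frac{1}{3005}\right) = 2712 \left(- \frac{1}{3005}\right) = - \frac{2712}{3005}$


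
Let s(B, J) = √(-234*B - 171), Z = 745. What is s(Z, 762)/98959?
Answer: 3*I*√19389/98959 ≈ 0.0042213*I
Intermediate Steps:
s(B, J) = √(-171 - 234*B)
s(Z, 762)/98959 = (3*√(-19 - 26*745))/98959 = (3*√(-19 - 19370))*(1/98959) = (3*√(-19389))*(1/98959) = (3*(I*√19389))*(1/98959) = (3*I*√19389)*(1/98959) = 3*I*√19389/98959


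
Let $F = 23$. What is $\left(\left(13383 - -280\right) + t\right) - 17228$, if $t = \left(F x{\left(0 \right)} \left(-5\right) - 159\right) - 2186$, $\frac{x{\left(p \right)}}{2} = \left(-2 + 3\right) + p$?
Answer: $-6140$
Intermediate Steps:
$x{\left(p \right)} = 2 + 2 p$ ($x{\left(p \right)} = 2 \left(\left(-2 + 3\right) + p\right) = 2 \left(1 + p\right) = 2 + 2 p$)
$t = -2575$ ($t = \left(23 \left(2 + 2 \cdot 0\right) \left(-5\right) - 159\right) - 2186 = \left(23 \left(2 + 0\right) \left(-5\right) - 159\right) - 2186 = \left(23 \cdot 2 \left(-5\right) - 159\right) - 2186 = \left(46 \left(-5\right) - 159\right) - 2186 = \left(-230 - 159\right) - 2186 = -389 - 2186 = -2575$)
$\left(\left(13383 - -280\right) + t\right) - 17228 = \left(\left(13383 - -280\right) - 2575\right) - 17228 = \left(\left(13383 + 280\right) - 2575\right) - 17228 = \left(13663 - 2575\right) - 17228 = 11088 - 17228 = -6140$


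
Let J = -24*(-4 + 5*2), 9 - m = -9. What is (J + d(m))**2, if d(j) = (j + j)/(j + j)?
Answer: 20449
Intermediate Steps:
m = 18 (m = 9 - 1*(-9) = 9 + 9 = 18)
J = -144 (J = -24*(-4 + 10) = -24*6 = -144)
d(j) = 1 (d(j) = (2*j)/((2*j)) = (2*j)*(1/(2*j)) = 1)
(J + d(m))**2 = (-144 + 1)**2 = (-143)**2 = 20449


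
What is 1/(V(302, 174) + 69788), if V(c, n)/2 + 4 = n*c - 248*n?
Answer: 1/88572 ≈ 1.1290e-5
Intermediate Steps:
V(c, n) = -8 - 496*n + 2*c*n (V(c, n) = -8 + 2*(n*c - 248*n) = -8 + 2*(c*n - 248*n) = -8 + 2*(-248*n + c*n) = -8 + (-496*n + 2*c*n) = -8 - 496*n + 2*c*n)
1/(V(302, 174) + 69788) = 1/((-8 - 496*174 + 2*302*174) + 69788) = 1/((-8 - 86304 + 105096) + 69788) = 1/(18784 + 69788) = 1/88572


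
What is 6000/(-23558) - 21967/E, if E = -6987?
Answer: 237788293/82299873 ≈ 2.8893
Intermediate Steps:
6000/(-23558) - 21967/E = 6000/(-23558) - 21967/(-6987) = 6000*(-1/23558) - 21967*(-1/6987) = -3000/11779 + 21967/6987 = 237788293/82299873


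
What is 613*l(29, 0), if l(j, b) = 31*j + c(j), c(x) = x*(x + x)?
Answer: 1582153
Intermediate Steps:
c(x) = 2*x² (c(x) = x*(2*x) = 2*x²)
l(j, b) = 2*j² + 31*j (l(j, b) = 31*j + 2*j² = 2*j² + 31*j)
613*l(29, 0) = 613*(29*(31 + 2*29)) = 613*(29*(31 + 58)) = 613*(29*89) = 613*2581 = 1582153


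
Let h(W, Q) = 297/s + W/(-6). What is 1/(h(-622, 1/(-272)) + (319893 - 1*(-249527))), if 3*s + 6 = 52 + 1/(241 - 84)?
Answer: 21669/12341427994 ≈ 1.7558e-6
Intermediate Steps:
s = 7223/471 (s = -2 + (52 + 1/(241 - 84))/3 = -2 + (52 + 1/157)/3 = -2 + (1/3)*(8165/157) = -2 + 8165/471 = 7223/471 ≈ 15.335)
h(W, Q) = 139887/7223 - W/6 (h(W, Q) = 297/(7223/471) + W/(-6) = 297*(471/7223) + W*(-1/6) = 139887/7223 - W/6)
1/(h(-622, 1/(-272)) + (319893 - 1*(-249527))) = 1/((139887/7223 - 1/6*(-622)) + (319893 - 1*(-249527))) = 1/((139887/7223 + 311/3) + (319893 + 249527)) = 1/(2666014/21669 + 569420) = 1/(12341427994/21669) = 21669/12341427994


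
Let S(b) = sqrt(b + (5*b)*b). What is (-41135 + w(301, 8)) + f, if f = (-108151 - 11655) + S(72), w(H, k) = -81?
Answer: -161022 + 114*sqrt(2) ≈ -1.6086e+5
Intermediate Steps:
S(b) = sqrt(b + 5*b**2)
f = -119806 + 114*sqrt(2) (f = (-108151 - 11655) + sqrt(72*(1 + 5*72)) = -119806 + sqrt(72*(1 + 360)) = -119806 + sqrt(72*361) = -119806 + sqrt(25992) = -119806 + 114*sqrt(2) ≈ -1.1964e+5)
(-41135 + w(301, 8)) + f = (-41135 - 81) + (-119806 + 114*sqrt(2)) = -41216 + (-119806 + 114*sqrt(2)) = -161022 + 114*sqrt(2)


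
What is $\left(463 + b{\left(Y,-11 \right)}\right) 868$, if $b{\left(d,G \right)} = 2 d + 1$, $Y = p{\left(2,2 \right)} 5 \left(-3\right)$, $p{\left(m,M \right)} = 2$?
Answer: $350672$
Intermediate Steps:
$Y = -30$ ($Y = 2 \cdot 5 \left(-3\right) = 10 \left(-3\right) = -30$)
$b{\left(d,G \right)} = 1 + 2 d$
$\left(463 + b{\left(Y,-11 \right)}\right) 868 = \left(463 + \left(1 + 2 \left(-30\right)\right)\right) 868 = \left(463 + \left(1 - 60\right)\right) 868 = \left(463 - 59\right) 868 = 404 \cdot 868 = 350672$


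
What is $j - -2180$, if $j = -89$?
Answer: $2091$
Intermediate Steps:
$j - -2180 = -89 - -2180 = -89 + 2180 = 2091$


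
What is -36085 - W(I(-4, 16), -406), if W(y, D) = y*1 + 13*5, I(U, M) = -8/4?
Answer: -36148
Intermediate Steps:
I(U, M) = -2 (I(U, M) = -8*1/4 = -2)
W(y, D) = 65 + y (W(y, D) = y + 65 = 65 + y)
-36085 - W(I(-4, 16), -406) = -36085 - (65 - 2) = -36085 - 1*63 = -36085 - 63 = -36148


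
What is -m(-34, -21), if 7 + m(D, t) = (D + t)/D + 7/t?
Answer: 583/102 ≈ 5.7157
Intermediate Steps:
m(D, t) = -7 + 7/t + (D + t)/D (m(D, t) = -7 + ((D + t)/D + 7/t) = -7 + (7/t + (D + t)/D) = -7 + 7/t + (D + t)/D)
-m(-34, -21) = -(-6 + 7/(-21) - 21/(-34)) = -(-6 + 7*(-1/21) - 21*(-1/34)) = -(-6 - ⅓ + 21/34) = -1*(-583/102) = 583/102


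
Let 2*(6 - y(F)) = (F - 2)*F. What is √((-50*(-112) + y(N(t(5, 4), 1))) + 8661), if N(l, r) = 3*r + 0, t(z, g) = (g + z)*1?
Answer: √57062/2 ≈ 119.44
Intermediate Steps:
t(z, g) = g + z
N(l, r) = 3*r
y(F) = 6 - F*(-2 + F)/2 (y(F) = 6 - (F - 2)*F/2 = 6 - (-2 + F)*F/2 = 6 - F*(-2 + F)/2)
√((-50*(-112) + y(N(t(5, 4), 1))) + 8661) = √((-50*(-112) + (6 + 3*1 - (3*1)²/2)) + 8661) = √((5600 + (6 + 3 - ½*3²)) + 8661) = √((5600 + (6 + 3 - ½*9)) + 8661) = √((5600 + (6 + 3 - 9/2)) + 8661) = √((5600 + 9/2) + 8661) = √(11209/2 + 8661) = √(28531/2) = √57062/2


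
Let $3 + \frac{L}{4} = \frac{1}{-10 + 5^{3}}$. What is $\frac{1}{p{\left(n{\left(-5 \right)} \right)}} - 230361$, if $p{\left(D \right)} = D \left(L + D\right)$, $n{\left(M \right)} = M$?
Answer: $- \frac{449434288}{1951} \approx -2.3036 \cdot 10^{5}$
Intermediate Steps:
$L = - \frac{1376}{115}$ ($L = -12 + \frac{4}{-10 + 5^{3}} = -12 + \frac{4}{-10 + 125} = -12 + \frac{4}{115} = - \frac{1376}{115} \approx -11.965$)
$p{\left(D \right)} = D \left(- \frac{1376}{115} + D\right)$
$\frac{1}{p{\left(n{\left(-5 \right)} \right)}} - 230361 = \frac{1}{\frac{1}{115} \left(-5\right) \left(-1376 + 115 \left(-5\right)\right)} - 230361 = \frac{1}{\frac{1}{115} \left(-5\right) \left(-1376 - 575\right)} - 230361 = \frac{1}{\frac{1}{115} \left(-5\right) \left(-1951\right)} - 230361 = \frac{1}{\frac{1951}{23}} - 230361 = \frac{23}{1951} - 230361 = - \frac{449434288}{1951}$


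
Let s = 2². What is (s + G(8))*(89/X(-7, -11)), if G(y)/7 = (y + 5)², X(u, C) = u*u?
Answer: 105643/49 ≈ 2156.0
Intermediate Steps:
X(u, C) = u²
G(y) = 7*(5 + y)² (G(y) = 7*(y + 5)² = 7*(5 + y)²)
s = 4
(s + G(8))*(89/X(-7, -11)) = (4 + 7*(5 + 8)²)*(89/((-7)²)) = (4 + 7*13²)*(89/49) = (4 + 7*169)*(89*(1/49)) = (4 + 1183)*(89/49) = 1187*(89/49) = 105643/49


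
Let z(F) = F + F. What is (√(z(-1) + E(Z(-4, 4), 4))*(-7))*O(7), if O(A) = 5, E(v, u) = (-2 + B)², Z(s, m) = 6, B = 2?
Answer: -35*I*√2 ≈ -49.497*I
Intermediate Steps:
E(v, u) = 0 (E(v, u) = (-2 + 2)² = 0² = 0)
z(F) = 2*F
(√(z(-1) + E(Z(-4, 4), 4))*(-7))*O(7) = (√(2*(-1) + 0)*(-7))*5 = (√(-2 + 0)*(-7))*5 = (√(-2)*(-7))*5 = ((I*√2)*(-7))*5 = -7*I*√2*5 = -35*I*√2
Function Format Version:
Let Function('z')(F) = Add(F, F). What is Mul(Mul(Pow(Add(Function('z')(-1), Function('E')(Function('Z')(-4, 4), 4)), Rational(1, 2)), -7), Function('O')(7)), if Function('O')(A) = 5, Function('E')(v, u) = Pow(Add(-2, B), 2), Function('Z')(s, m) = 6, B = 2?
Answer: Mul(-35, I, Pow(2, Rational(1, 2))) ≈ Mul(-49.497, I)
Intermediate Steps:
Function('E')(v, u) = 0 (Function('E')(v, u) = Pow(Add(-2, 2), 2) = Pow(0, 2) = 0)
Function('z')(F) = Mul(2, F)
Mul(Mul(Pow(Add(Function('z')(-1), Function('E')(Function('Z')(-4, 4), 4)), Rational(1, 2)), -7), Function('O')(7)) = Mul(Mul(Pow(Add(Mul(2, -1), 0), Rational(1, 2)), -7), 5) = Mul(Mul(Pow(Add(-2, 0), Rational(1, 2)), -7), 5) = Mul(Mul(Pow(-2, Rational(1, 2)), -7), 5) = Mul(Mul(Mul(I, Pow(2, Rational(1, 2))), -7), 5) = Mul(Mul(-7, I, Pow(2, Rational(1, 2))), 5) = Mul(-35, I, Pow(2, Rational(1, 2)))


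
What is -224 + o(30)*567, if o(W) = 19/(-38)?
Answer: -1015/2 ≈ -507.50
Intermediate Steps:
o(W) = -1/2 (o(W) = 19*(-1/38) = -1/2)
-224 + o(30)*567 = -224 - 1/2*567 = -224 - 567/2 = -1015/2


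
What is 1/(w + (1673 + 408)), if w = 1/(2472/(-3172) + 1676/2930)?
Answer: 240836/500017971 ≈ 0.00048165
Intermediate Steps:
w = -1161745/240836 (w = 1/(2472*(-1/3172) + 1676*(1/2930)) = 1/(-618/793 + 838/1465) = 1/(-240836/1161745) = -1161745/240836 ≈ -4.8238)
1/(w + (1673 + 408)) = 1/(-1161745/240836 + (1673 + 408)) = 1/(-1161745/240836 + 2081) = 1/(500017971/240836) = 240836/500017971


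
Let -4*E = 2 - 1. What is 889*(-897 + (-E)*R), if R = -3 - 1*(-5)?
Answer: -1593977/2 ≈ -7.9699e+5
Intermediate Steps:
R = 2 (R = -3 + 5 = 2)
E = -¼ (E = -(2 - 1)/4 = -¼*1 = -¼ ≈ -0.25000)
889*(-897 + (-E)*R) = 889*(-897 - 1*(-¼)*2) = 889*(-897 + (¼)*2) = 889*(-897 + ½) = 889*(-1793/2) = -1593977/2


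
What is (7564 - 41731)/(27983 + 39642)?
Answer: -34167/67625 ≈ -0.50524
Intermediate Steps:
(7564 - 41731)/(27983 + 39642) = -34167/67625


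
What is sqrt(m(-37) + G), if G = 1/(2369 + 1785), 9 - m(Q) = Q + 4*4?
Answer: sqrt(517675634)/4154 ≈ 5.4772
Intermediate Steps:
m(Q) = -7 - Q (m(Q) = 9 - (Q + 4*4) = 9 - (Q + 16) = 9 - (16 + Q) = 9 + (-16 - Q) = -7 - Q)
G = 1/4154 ≈ 0.00024073
sqrt(m(-37) + G) = sqrt((-7 - 1*(-37)) + 1/4154) = sqrt((-7 + 37) + 1/4154) = sqrt(30 + 1/4154) = sqrt(124621/4154) = sqrt(517675634)/4154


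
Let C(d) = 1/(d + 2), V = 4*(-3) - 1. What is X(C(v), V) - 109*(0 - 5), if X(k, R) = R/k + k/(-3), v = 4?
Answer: 8405/18 ≈ 466.94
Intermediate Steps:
V = -13 (V = -12 - 1 = -13)
C(d) = 1/(2 + d)
X(k, R) = -k/3 + R/k (X(k, R) = R/k + k*(-⅓) = R/k - k/3 = -k/3 + R/k)
X(C(v), V) - 109*(0 - 5) = (-1/(3*(2 + 4)) - 13/(1/(2 + 4))) - 109*(0 - 5) = (-⅓/6 - 13/(1/6)) - 109*(-5) = (-⅓*⅙ - 13/⅙) + 545 = (-1/18 - 13*6) + 545 = (-1/18 - 78) + 545 = -1405/18 + 545 = 8405/18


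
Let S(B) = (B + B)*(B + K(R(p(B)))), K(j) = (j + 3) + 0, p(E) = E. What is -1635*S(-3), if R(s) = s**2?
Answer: 88290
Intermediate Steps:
K(j) = 3 + j (K(j) = (3 + j) + 0 = 3 + j)
S(B) = 2*B*(3 + B + B**2) (S(B) = (B + B)*(B + (3 + B**2)) = (2*B)*(3 + B + B**2) = 2*B*(3 + B + B**2))
-1635*S(-3) = -3270*(-3)*(3 - 3 + (-3)**2) = -3270*(-3)*(3 - 3 + 9) = -3270*(-3)*9 = -1635*(-54) = 88290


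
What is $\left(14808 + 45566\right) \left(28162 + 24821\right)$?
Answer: $3198795642$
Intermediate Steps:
$\left(14808 + 45566\right) \left(28162 + 24821\right) = 60374 \cdot 52983 = 3198795642$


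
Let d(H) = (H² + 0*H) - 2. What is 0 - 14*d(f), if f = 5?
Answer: -322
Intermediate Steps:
d(H) = -2 + H² (d(H) = (H² + 0) - 2 = H² - 2 = -2 + H²)
0 - 14*d(f) = 0 - 14*(-2 + 5²) = 0 - 14*(-2 + 25) = 0 - 14*23 = 0 - 322 = -322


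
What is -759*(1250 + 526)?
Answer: -1347984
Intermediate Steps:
-759*(1250 + 526) = -759*1776 = -1347984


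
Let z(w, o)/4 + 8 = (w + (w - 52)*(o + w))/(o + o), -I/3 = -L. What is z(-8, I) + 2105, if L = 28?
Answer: 41249/21 ≈ 1964.2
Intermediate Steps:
I = 84 (I = -(-3)*28 = -3*(-28) = 84)
z(w, o) = -32 + 2*(w + (-52 + w)*(o + w))/o (z(w, o) = -32 + 4*((w + (w - 52)*(o + w))/(o + o)) = -32 + 4*((w + (-52 + w)*(o + w))/((2*o))) = -32 + 4*((w + (-52 + w)*(o + w))*(1/(2*o))) = -32 + 4*((w + (-52 + w)*(o + w))/(2*o)) = -32 + 2*(w + (-52 + w)*(o + w))/o)
z(-8, I) + 2105 = 2*((-8)² - 51*(-8) + 84*(-68 - 8))/84 + 2105 = 2*(1/84)*(64 + 408 + 84*(-76)) + 2105 = 2*(1/84)*(64 + 408 - 6384) + 2105 = 2*(1/84)*(-5912) + 2105 = -2956/21 + 2105 = 41249/21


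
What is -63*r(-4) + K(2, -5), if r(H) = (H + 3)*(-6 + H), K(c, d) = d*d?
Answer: -605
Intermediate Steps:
K(c, d) = d²
r(H) = (-6 + H)*(3 + H) (r(H) = (3 + H)*(-6 + H) = (-6 + H)*(3 + H))
-63*r(-4) + K(2, -5) = -63*(-18 + (-4)² - 3*(-4)) + (-5)² = -63*(-18 + 16 + 12) + 25 = -63*10 + 25 = -630 + 25 = -605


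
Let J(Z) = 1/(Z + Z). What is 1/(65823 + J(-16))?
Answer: 32/2106335 ≈ 1.5192e-5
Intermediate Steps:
J(Z) = 1/(2*Z)
1/(65823 + J(-16)) = 1/(65823 + (½)/(-16)) = 1/(65823 + (½)*(-1/16)) = 1/(65823 - 1/32) = 1/(2106335/32) = 32/2106335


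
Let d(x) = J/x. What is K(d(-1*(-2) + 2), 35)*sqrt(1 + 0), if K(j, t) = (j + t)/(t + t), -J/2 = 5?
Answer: 13/28 ≈ 0.46429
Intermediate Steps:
J = -10 (J = -2*5 = -10)
d(x) = -10/x
K(j, t) = (j + t)/(2*t) (K(j, t) = (j + t)/((2*t)) = (j + t)*(1/(2*t)) = (j + t)/(2*t))
K(d(-1*(-2) + 2), 35)*sqrt(1 + 0) = ((1/2)*(-10/(-1*(-2) + 2) + 35)/35)*sqrt(1 + 0) = ((1/2)*(1/35)*(-10/(2 + 2) + 35))*sqrt(1) = ((1/2)*(1/35)*(-10/4 + 35))*1 = ((1/2)*(1/35)*(-10*1/4 + 35))*1 = ((1/2)*(1/35)*(-5/2 + 35))*1 = ((1/2)*(1/35)*(65/2))*1 = (13/28)*1 = 13/28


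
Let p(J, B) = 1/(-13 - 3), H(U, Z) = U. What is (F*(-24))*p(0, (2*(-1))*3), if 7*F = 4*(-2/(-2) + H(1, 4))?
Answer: 12/7 ≈ 1.7143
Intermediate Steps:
p(J, B) = -1/16 (p(J, B) = 1/(-16) = -1/16)
F = 8/7 (F = (4*(-2/(-2) + 1))/7 = (4*(-2*(-½) + 1))/7 = (4*(1 + 1))/7 = (4*2)/7 = (⅐)*8 = 8/7 ≈ 1.1429)
(F*(-24))*p(0, (2*(-1))*3) = ((8/7)*(-24))*(-1/16) = -192/7*(-1/16) = 12/7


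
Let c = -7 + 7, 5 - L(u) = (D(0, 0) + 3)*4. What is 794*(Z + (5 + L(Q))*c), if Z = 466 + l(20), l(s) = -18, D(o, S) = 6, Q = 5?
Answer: 355712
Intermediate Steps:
L(u) = -31 (L(u) = 5 - (6 + 3)*4 = 5 - 9*4 = 5 - 1*36 = 5 - 36 = -31)
Z = 448 (Z = 466 - 18 = 448)
c = 0
794*(Z + (5 + L(Q))*c) = 794*(448 + (5 - 31)*0) = 794*(448 - 26*0) = 794*(448 + 0) = 794*448 = 355712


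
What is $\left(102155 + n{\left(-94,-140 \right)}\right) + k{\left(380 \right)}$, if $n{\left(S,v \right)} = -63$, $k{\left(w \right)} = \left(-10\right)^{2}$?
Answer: $102192$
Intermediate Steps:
$k{\left(w \right)} = 100$
$\left(102155 + n{\left(-94,-140 \right)}\right) + k{\left(380 \right)} = \left(102155 - 63\right) + 100 = 102092 + 100 = 102192$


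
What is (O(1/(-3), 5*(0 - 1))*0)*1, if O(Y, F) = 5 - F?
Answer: 0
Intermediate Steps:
(O(1/(-3), 5*(0 - 1))*0)*1 = ((5 - 5*(0 - 1))*0)*1 = ((5 - 5*(-1))*0)*1 = ((5 - 1*(-5))*0)*1 = ((5 + 5)*0)*1 = (10*0)*1 = 0*1 = 0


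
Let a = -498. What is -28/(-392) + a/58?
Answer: -3457/406 ≈ -8.5148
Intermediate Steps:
-28/(-392) + a/58 = -28/(-392) - 498/58 = -28*(-1/392) - 498*1/58 = 1/14 - 249/29 = -3457/406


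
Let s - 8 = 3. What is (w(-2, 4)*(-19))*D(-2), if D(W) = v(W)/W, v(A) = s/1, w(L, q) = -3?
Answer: -627/2 ≈ -313.50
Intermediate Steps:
s = 11 (s = 8 + 3 = 11)
v(A) = 11 (v(A) = 11/1 = 11*1 = 11)
D(W) = 11/W
(w(-2, 4)*(-19))*D(-2) = (-3*(-19))*(11/(-2)) = 57*(11*(-½)) = 57*(-11/2) = -627/2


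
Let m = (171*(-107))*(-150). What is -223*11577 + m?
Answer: 162879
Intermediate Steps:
m = 2744550 (m = -18297*(-150) = 2744550)
-223*11577 + m = -223*11577 + 2744550 = -2581671 + 2744550 = 162879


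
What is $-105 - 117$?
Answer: $-222$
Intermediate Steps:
$-105 - 117 = -222$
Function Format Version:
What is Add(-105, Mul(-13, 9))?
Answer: -222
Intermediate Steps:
Add(-105, Mul(-13, 9)) = Add(-105, -117) = -222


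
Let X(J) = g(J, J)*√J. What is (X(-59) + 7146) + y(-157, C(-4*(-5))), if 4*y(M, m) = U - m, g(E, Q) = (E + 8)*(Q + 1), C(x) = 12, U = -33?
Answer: 28539/4 + 2958*I*√59 ≈ 7134.8 + 22721.0*I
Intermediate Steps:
g(E, Q) = (1 + Q)*(8 + E) (g(E, Q) = (8 + E)*(1 + Q) = (1 + Q)*(8 + E))
X(J) = √J*(8 + J² + 9*J) (X(J) = (8 + J + 8*J + J*J)*√J = (8 + J + 8*J + J²)*√J = (8 + J² + 9*J)*√J = √J*(8 + J² + 9*J))
y(M, m) = -33/4 - m/4 (y(M, m) = (-33 - m)/4 = -33/4 - m/4)
(X(-59) + 7146) + y(-157, C(-4*(-5))) = (√(-59)*(8 + (-59)² + 9*(-59)) + 7146) + (-33/4 - ¼*12) = ((I*√59)*(8 + 3481 - 531) + 7146) + (-33/4 - 3) = ((I*√59)*2958 + 7146) - 45/4 = (2958*I*√59 + 7146) - 45/4 = (7146 + 2958*I*√59) - 45/4 = 28539/4 + 2958*I*√59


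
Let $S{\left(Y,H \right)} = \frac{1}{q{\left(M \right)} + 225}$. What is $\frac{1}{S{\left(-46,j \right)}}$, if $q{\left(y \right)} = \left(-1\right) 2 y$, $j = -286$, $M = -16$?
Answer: $257$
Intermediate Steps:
$q{\left(y \right)} = - 2 y$
$S{\left(Y,H \right)} = \frac{1}{257}$ ($S{\left(Y,H \right)} = \frac{1}{\left(-2\right) \left(-16\right) + 225} = \frac{1}{32 + 225} = \frac{1}{257}$)
$\frac{1}{S{\left(-46,j \right)}} = \frac{1}{\frac{1}{257}} = 257$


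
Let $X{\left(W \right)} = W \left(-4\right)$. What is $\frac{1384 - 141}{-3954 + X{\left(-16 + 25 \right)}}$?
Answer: $- \frac{1243}{3990} \approx -0.31153$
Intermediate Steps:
$X{\left(W \right)} = - 4 W$
$\frac{1384 - 141}{-3954 + X{\left(-16 + 25 \right)}} = \frac{1384 - 141}{-3954 - 4 \left(-16 + 25\right)} = \frac{1243}{-3954 - 36} = \frac{1243}{-3990} = 1243 \left(- \frac{1}{3990}\right) = - \frac{1243}{3990}$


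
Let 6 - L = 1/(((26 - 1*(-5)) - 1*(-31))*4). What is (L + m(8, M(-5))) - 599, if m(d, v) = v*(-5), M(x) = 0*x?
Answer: -147065/248 ≈ -593.00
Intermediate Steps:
M(x) = 0
m(d, v) = -5*v
L = 1487/248 (L = 6 - 1/(((26 - 1*(-5)) - 1*(-31))*4) = 6 - 1/(((26 + 5) + 31)*4) = 6 - 1/((31 + 31)*4) = 6 - 1/(62*4) = 6 - 1/248 = 1487/248 ≈ 5.9960)
(L + m(8, M(-5))) - 599 = (1487/248 - 5*0) - 599 = (1487/248 + 0) - 599 = 1487/248 - 599 = -147065/248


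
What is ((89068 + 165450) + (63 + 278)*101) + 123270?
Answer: 412229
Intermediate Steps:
((89068 + 165450) + (63 + 278)*101) + 123270 = (254518 + 341*101) + 123270 = (254518 + 34441) + 123270 = 288959 + 123270 = 412229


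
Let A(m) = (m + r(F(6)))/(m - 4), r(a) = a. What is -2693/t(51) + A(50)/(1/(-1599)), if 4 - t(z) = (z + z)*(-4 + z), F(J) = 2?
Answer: -199077521/110170 ≈ -1807.0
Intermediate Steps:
t(z) = 4 - 2*z*(-4 + z) (t(z) = 4 - (z + z)*(-4 + z) = 4 - 2*z*(-4 + z))
A(m) = (2 + m)/(-4 + m) (A(m) = (m + 2)/(m - 4) = (2 + m)/(-4 + m))
-2693/t(51) + A(50)/(1/(-1599)) = -2693/(4 - 2*51² + 8*51) + ((2 + 50)/(-4 + 50))/(1/(-1599)) = -2693/(4 - 2*2601 + 408) + (52/46)/(-1/1599) = -2693/(4 - 5202 + 408) + ((1/46)*52)*(-1599) = -2693/(-4790) + (26/23)*(-1599) = -2693*(-1/4790) - 41574/23 = 2693/4790 - 41574/23 = -199077521/110170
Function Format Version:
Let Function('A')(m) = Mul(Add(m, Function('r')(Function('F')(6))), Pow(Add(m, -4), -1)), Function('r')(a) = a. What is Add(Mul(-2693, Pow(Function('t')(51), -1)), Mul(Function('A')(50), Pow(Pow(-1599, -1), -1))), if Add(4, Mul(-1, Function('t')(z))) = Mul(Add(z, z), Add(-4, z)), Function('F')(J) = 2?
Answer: Rational(-199077521, 110170) ≈ -1807.0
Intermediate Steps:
Function('t')(z) = Add(4, Mul(-2, z, Add(-4, z))) (Function('t')(z) = Add(4, Mul(-1, Mul(Add(z, z), Add(-4, z)))) = Add(4, Mul(-1, Mul(Mul(2, z), Add(-4, z)))) = Add(4, Mul(-1, Mul(2, z, Add(-4, z)))) = Add(4, Mul(-2, z, Add(-4, z))))
Function('A')(m) = Mul(Pow(Add(-4, m), -1), Add(2, m)) (Function('A')(m) = Mul(Add(m, 2), Pow(Add(m, -4), -1)) = Mul(Add(2, m), Pow(Add(-4, m), -1)) = Mul(Pow(Add(-4, m), -1), Add(2, m)))
Add(Mul(-2693, Pow(Function('t')(51), -1)), Mul(Function('A')(50), Pow(Pow(-1599, -1), -1))) = Add(Mul(-2693, Pow(Add(4, Mul(-2, Pow(51, 2)), Mul(8, 51)), -1)), Mul(Mul(Pow(Add(-4, 50), -1), Add(2, 50)), Pow(Pow(-1599, -1), -1))) = Add(Mul(-2693, Pow(Add(4, Mul(-2, 2601), 408), -1)), Mul(Mul(Pow(46, -1), 52), Pow(Rational(-1, 1599), -1))) = Add(Mul(-2693, Pow(Add(4, -5202, 408), -1)), Mul(Mul(Rational(1, 46), 52), -1599)) = Add(Mul(-2693, Pow(-4790, -1)), Mul(Rational(26, 23), -1599)) = Add(Mul(-2693, Rational(-1, 4790)), Rational(-41574, 23)) = Add(Rational(2693, 4790), Rational(-41574, 23)) = Rational(-199077521, 110170)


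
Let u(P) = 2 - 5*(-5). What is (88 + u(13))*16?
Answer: 1840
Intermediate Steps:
u(P) = 27 (u(P) = 2 + 25 = 27)
(88 + u(13))*16 = (88 + 27)*16 = 115*16 = 1840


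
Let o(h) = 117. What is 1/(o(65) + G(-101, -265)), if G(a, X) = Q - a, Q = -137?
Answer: 1/81 ≈ 0.012346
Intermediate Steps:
G(a, X) = -137 - a
1/(o(65) + G(-101, -265)) = 1/(117 + (-137 - 1*(-101))) = 1/(117 + (-137 + 101)) = 1/(117 - 36) = 1/81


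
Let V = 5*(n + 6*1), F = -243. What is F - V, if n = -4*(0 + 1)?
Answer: -253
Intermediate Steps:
n = -4 (n = -4*1 = -4)
V = 10 (V = 5*(-4 + 6*1) = 5*(-4 + 6) = 5*2 = 10)
F - V = -243 - 1*10 = -243 - 10 = -253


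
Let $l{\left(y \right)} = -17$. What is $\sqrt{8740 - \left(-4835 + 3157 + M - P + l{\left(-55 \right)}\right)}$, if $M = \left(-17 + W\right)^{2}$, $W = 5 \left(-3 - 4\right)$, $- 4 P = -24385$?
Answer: $\frac{\sqrt{55309}}{2} \approx 117.59$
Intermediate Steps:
$P = \frac{24385}{4}$ ($P = \left(- \frac{1}{4}\right) \left(-24385\right) = \frac{24385}{4} \approx 6096.3$)
$W = -35$ ($W = 5 \left(-7\right) = -35$)
$M = 2704$ ($M = \left(-17 - 35\right)^{2} = \left(-52\right)^{2} = 2704$)
$\sqrt{8740 - \left(-4835 + 3157 + M - P + l{\left(-55 \right)}\right)} = \sqrt{8740 + \left(\frac{24385}{4} - \left(\left(2704 - -3140\right) - 4835\right)\right)} = \sqrt{8740 + \left(\frac{24385}{4} - \left(\left(2704 + \left(-17 + 3157\right)\right) - 4835\right)\right)} = \sqrt{8740 + \left(\frac{24385}{4} - \left(\left(2704 + 3140\right) - 4835\right)\right)} = \sqrt{8740 + \left(\frac{24385}{4} - \left(5844 - 4835\right)\right)} = \sqrt{8740 + \left(\frac{24385}{4} - 1009\right)} = \sqrt{8740 + \frac{20349}{4}} = \sqrt{\frac{55309}{4}} = \frac{\sqrt{55309}}{2}$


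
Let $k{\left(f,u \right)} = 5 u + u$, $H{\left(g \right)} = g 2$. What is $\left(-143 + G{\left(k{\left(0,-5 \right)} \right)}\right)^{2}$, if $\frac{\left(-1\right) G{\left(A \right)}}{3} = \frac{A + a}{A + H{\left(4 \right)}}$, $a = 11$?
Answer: $\frac{10259209}{484} \approx 21197.0$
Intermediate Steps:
$H{\left(g \right)} = 2 g$
$k{\left(f,u \right)} = 6 u$
$G{\left(A \right)} = - \frac{3 \left(11 + A\right)}{8 + A}$ ($G{\left(A \right)} = - 3 \frac{A + 11}{A + 2 \cdot 4} = - 3 \frac{11 + A}{A + 8} = - 3 \frac{11 + A}{8 + A} = - \frac{3 \left(11 + A\right)}{8 + A}$)
$\left(-143 + G{\left(k{\left(0,-5 \right)} \right)}\right)^{2} = \left(-143 + \frac{3 \left(-11 - 6 \left(-5\right)\right)}{8 + 6 \left(-5\right)}\right)^{2} = \left(-143 + \frac{3 \left(-11 - -30\right)}{8 - 30}\right)^{2} = \left(-143 + \frac{3 \left(-11 + 30\right)}{-22}\right)^{2} = \left(-143 + 3 \left(- \frac{1}{22}\right) 19\right)^{2} = \left(-143 - \frac{57}{22}\right)^{2} = \left(- \frac{3203}{22}\right)^{2} = \frac{10259209}{484}$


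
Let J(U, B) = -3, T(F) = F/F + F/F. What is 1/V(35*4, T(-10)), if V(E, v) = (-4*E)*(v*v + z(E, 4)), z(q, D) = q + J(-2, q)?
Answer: -1/78960 ≈ -1.2665e-5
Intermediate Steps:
T(F) = 2 (T(F) = 1 + 1 = 2)
z(q, D) = -3 + q (z(q, D) = q - 3 = -3 + q)
V(E, v) = -4*E*(-3 + E + v²) (V(E, v) = (-4*E)*(v*v + (-3 + E)) = (-4*E)*(v² + (-3 + E)) = (-4*E)*(-3 + E + v²) = -4*E*(-3 + E + v²))
1/V(35*4, T(-10)) = 1/(4*(35*4)*(3 - 35*4 - 1*2²)) = 1/(4*140*(3 - 1*140 - 1*4)) = 1/(4*140*(3 - 140 - 4)) = 1/(4*140*(-141)) = 1/(-78960) = -1/78960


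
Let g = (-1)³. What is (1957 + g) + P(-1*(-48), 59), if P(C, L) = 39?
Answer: 1995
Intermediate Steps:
g = -1
(1957 + g) + P(-1*(-48), 59) = (1957 - 1) + 39 = 1956 + 39 = 1995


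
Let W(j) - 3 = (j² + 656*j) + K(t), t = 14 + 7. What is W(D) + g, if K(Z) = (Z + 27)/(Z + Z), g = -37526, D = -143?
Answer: -776166/7 ≈ -1.1088e+5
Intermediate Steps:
t = 21
K(Z) = (27 + Z)/(2*Z) (K(Z) = (27 + Z)/((2*Z)) = (27 + Z)*(1/(2*Z)) = (27 + Z)/(2*Z))
W(j) = 29/7 + j² + 656*j (W(j) = 3 + ((j² + 656*j) + (½)*(27 + 21)/21) = 3 + ((j² + 656*j) + (½)*(1/21)*48) = 3 + ((j² + 656*j) + 8/7) = 3 + (8/7 + j² + 656*j) = 29/7 + j² + 656*j)
W(D) + g = (29/7 + (-143)² + 656*(-143)) - 37526 = (29/7 + 20449 - 93808) - 37526 = -513484/7 - 37526 = -776166/7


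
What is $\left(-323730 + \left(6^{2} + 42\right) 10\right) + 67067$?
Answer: $-255883$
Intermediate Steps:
$\left(-323730 + \left(6^{2} + 42\right) 10\right) + 67067 = \left(-323730 + \left(36 + 42\right) 10\right) + 67067 = \left(-323730 + 78 \cdot 10\right) + 67067 = \left(-323730 + 780\right) + 67067 = -322950 + 67067 = -255883$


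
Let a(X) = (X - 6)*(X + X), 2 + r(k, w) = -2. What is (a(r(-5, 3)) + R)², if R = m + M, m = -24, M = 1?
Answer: 3249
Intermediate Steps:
r(k, w) = -4 (r(k, w) = -2 - 2 = -4)
R = -23 (R = -24 + 1 = -23)
a(X) = 2*X*(-6 + X) (a(X) = (-6 + X)*(2*X) = 2*X*(-6 + X))
(a(r(-5, 3)) + R)² = (2*(-4)*(-6 - 4) - 23)² = (2*(-4)*(-10) - 23)² = (80 - 23)² = 57² = 3249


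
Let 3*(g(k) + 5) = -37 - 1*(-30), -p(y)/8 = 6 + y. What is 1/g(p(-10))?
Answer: -3/22 ≈ -0.13636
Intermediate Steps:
p(y) = -48 - 8*y (p(y) = -8*(6 + y) = -48 - 8*y)
g(k) = -22/3 (g(k) = -5 + (-37 - 1*(-30))/3 = -5 + (-37 + 30)/3 = -5 + (⅓)*(-7) = -5 - 7/3 = -22/3)
1/g(p(-10)) = 1/(-22/3) = -3/22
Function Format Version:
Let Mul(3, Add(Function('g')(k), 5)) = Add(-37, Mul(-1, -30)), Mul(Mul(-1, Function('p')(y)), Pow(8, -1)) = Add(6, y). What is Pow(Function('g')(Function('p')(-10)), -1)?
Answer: Rational(-3, 22) ≈ -0.13636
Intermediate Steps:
Function('p')(y) = Add(-48, Mul(-8, y)) (Function('p')(y) = Mul(-8, Add(6, y)) = Add(-48, Mul(-8, y)))
Function('g')(k) = Rational(-22, 3) (Function('g')(k) = Add(-5, Mul(Rational(1, 3), Add(-37, Mul(-1, -30)))) = Add(-5, Mul(Rational(1, 3), Add(-37, 30))) = Add(-5, Mul(Rational(1, 3), -7)) = Add(-5, Rational(-7, 3)) = Rational(-22, 3))
Pow(Function('g')(Function('p')(-10)), -1) = Pow(Rational(-22, 3), -1) = Rational(-3, 22)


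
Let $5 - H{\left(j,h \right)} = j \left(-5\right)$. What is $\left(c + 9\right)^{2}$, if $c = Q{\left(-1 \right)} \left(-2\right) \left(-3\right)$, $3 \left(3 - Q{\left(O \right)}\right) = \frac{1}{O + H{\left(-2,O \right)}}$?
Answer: $\frac{6724}{9} \approx 747.11$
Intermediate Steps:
$H{\left(j,h \right)} = 5 + 5 j$ ($H{\left(j,h \right)} = 5 - j \left(-5\right) = 5 - - 5 j = 5 + 5 j$)
$Q{\left(O \right)} = 3 - \frac{1}{3 \left(-5 + O\right)}$ ($Q{\left(O \right)} = 3 - \frac{1}{3 \left(O + \left(5 + 5 \left(-2\right)\right)\right)} = 3 - \frac{1}{3 \left(O + \left(5 - 10\right)\right)} = 3 - \frac{1}{3 \left(O - 5\right)} = 3 - \frac{1}{3 \left(-5 + O\right)}$)
$c = \frac{55}{3}$ ($c = \frac{-46 + 9 \left(-1\right)}{3 \left(-5 - 1\right)} \left(-2\right) \left(-3\right) = \frac{-46 - 9}{3 \left(-6\right)} \left(-2\right) \left(-3\right) = \frac{1}{3} \left(- \frac{1}{6}\right) \left(-55\right) \left(-2\right) \left(-3\right) = \frac{55}{18} \left(-2\right) \left(-3\right) = \left(- \frac{55}{9}\right) \left(-3\right) = \frac{55}{3} \approx 18.333$)
$\left(c + 9\right)^{2} = \left(\frac{55}{3} + 9\right)^{2} = \left(\frac{82}{3}\right)^{2} = \frac{6724}{9}$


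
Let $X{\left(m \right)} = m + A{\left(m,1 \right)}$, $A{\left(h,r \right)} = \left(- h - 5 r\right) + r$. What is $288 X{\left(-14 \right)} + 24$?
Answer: $-1128$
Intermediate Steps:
$A{\left(h,r \right)} = - h - 4 r$
$X{\left(m \right)} = -4$ ($X{\left(m \right)} = m - \left(4 + m\right) = -4$)
$288 X{\left(-14 \right)} + 24 = 288 \left(-4\right) + 24 = -1152 + 24 = -1128$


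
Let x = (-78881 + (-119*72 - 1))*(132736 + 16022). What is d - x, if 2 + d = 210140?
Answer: 13009097238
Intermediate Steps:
x = -13008887100 (x = (-78881 + (-8568 - 1))*148758 = (-78881 - 8569)*148758 = -87450*148758 = -13008887100)
d = 210138 (d = -2 + 210140 = 210138)
d - x = 210138 - 1*(-13008887100) = 210138 + 13008887100 = 13009097238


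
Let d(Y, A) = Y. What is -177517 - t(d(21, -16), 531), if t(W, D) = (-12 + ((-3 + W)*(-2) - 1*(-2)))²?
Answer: -179633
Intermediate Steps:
t(W, D) = (-4 - 2*W)² (t(W, D) = (-12 + ((6 - 2*W) + 2))² = (-12 + (8 - 2*W))² = (-4 - 2*W)²)
-177517 - t(d(21, -16), 531) = -177517 - 4*(2 + 21)² = -177517 - 4*23² = -177517 - 4*529 = -177517 - 1*2116 = -177517 - 2116 = -179633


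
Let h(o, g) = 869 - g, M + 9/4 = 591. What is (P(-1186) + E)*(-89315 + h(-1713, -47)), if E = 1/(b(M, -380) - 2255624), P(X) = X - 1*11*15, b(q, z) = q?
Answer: 1077248821547505/9020141 ≈ 1.1943e+8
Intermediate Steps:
M = 2355/4 (M = -9/4 + 591 = 2355/4 ≈ 588.75)
P(X) = -165 + X (P(X) = X - 11*15 = X - 165 = -165 + X)
E = -4/9020141 (E = 1/(2355/4 - 2255624) = 1/(-9020141/4) = -4/9020141 ≈ -4.4345e-7)
(P(-1186) + E)*(-89315 + h(-1713, -47)) = ((-165 - 1186) - 4/9020141)*(-89315 + (869 - 1*(-47))) = (-1351 - 4/9020141)*(-89315 + (869 + 47)) = -12186210495*(-89315 + 916)/9020141 = -12186210495/9020141*(-88399) = 1077248821547505/9020141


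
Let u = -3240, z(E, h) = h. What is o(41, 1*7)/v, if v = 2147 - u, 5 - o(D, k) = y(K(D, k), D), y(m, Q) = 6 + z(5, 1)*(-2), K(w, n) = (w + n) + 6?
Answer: 1/5387 ≈ 0.00018563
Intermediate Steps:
K(w, n) = 6 + n + w (K(w, n) = (n + w) + 6 = 6 + n + w)
y(m, Q) = 4 (y(m, Q) = 6 + 1*(-2) = 6 - 2 = 4)
o(D, k) = 1 (o(D, k) = 5 - 1*4 = 5 - 4 = 1)
v = 5387 (v = 2147 - 1*(-3240) = 2147 + 3240 = 5387)
o(41, 1*7)/v = 1/5387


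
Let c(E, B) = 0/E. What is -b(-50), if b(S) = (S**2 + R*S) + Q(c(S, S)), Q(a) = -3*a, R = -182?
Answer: -11600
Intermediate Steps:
c(E, B) = 0
b(S) = S**2 - 182*S (b(S) = (S**2 - 182*S) - 3*0 = (S**2 - 182*S) + 0 = S**2 - 182*S)
-b(-50) = -(-50)*(-182 - 50) = -(-50)*(-232) = -1*11600 = -11600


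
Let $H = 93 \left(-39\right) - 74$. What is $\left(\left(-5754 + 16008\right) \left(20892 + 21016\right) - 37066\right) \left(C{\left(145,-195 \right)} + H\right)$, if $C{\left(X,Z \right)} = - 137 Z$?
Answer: $9888829643924$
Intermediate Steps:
$H = -3701$ ($H = -3627 - 74 = -3701$)
$\left(\left(-5754 + 16008\right) \left(20892 + 21016\right) - 37066\right) \left(C{\left(145,-195 \right)} + H\right) = \left(\left(-5754 + 16008\right) \left(20892 + 21016\right) - 37066\right) \left(\left(-137\right) \left(-195\right) - 3701\right) = \left(10254 \cdot 41908 - 37066\right) \left(26715 - 3701\right) = \left(429724632 - 37066\right) 23014 = 429687566 \cdot 23014 = 9888829643924$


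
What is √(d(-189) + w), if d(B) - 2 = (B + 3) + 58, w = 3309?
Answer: √3183 ≈ 56.418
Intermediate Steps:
d(B) = 63 + B (d(B) = 2 + ((B + 3) + 58) = 2 + ((3 + B) + 58) = 2 + (61 + B) = 63 + B)
√(d(-189) + w) = √((63 - 189) + 3309) = √(-126 + 3309) = √3183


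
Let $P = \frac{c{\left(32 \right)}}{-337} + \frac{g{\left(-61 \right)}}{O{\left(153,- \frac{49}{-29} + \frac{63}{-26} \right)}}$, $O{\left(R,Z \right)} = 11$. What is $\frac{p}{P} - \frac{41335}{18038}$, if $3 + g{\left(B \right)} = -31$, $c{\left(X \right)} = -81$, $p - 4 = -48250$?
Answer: $\frac{3225622030091}{190607546} \approx 16923.0$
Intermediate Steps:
$p = -48246$ ($p = 4 - 48250 = -48246$)
$g{\left(B \right)} = -34$ ($g{\left(B \right)} = -3 - 31 = -34$)
$P = - \frac{10567}{3707}$ ($P = - \frac{81}{-337} - \frac{34}{11} = \left(-81\right) \left(- \frac{1}{337}\right) - \frac{34}{11} = \frac{81}{337} - \frac{34}{11} = - \frac{10567}{3707} \approx -2.8506$)
$\frac{p}{P} - \frac{41335}{18038} = - \frac{48246}{- \frac{10567}{3707}} - \frac{41335}{18038} = \left(-48246\right) \left(- \frac{3707}{10567}\right) - \frac{41335}{18038} = \frac{178847922}{10567} - \frac{41335}{18038} = \frac{3225622030091}{190607546}$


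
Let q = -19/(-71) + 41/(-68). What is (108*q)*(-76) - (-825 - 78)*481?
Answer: 527574189/1207 ≈ 4.3710e+5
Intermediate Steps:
q = -1619/4828 (q = -19*(-1/71) + 41*(-1/68) = 19/71 - 41/68 = -1619/4828 ≈ -0.33534)
(108*q)*(-76) - (-825 - 78)*481 = (108*(-1619/4828))*(-76) - (-825 - 78)*481 = -43713/1207*(-76) - (-903)*481 = 3322188/1207 - 1*(-434343) = 3322188/1207 + 434343 = 527574189/1207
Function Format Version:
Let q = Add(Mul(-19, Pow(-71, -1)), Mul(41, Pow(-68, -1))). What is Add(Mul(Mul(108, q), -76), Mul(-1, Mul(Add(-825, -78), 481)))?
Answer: Rational(527574189, 1207) ≈ 4.3710e+5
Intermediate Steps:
q = Rational(-1619, 4828) (q = Add(Mul(-19, Rational(-1, 71)), Mul(41, Rational(-1, 68))) = Add(Rational(19, 71), Rational(-41, 68)) = Rational(-1619, 4828) ≈ -0.33534)
Add(Mul(Mul(108, q), -76), Mul(-1, Mul(Add(-825, -78), 481))) = Add(Mul(Mul(108, Rational(-1619, 4828)), -76), Mul(-1, Mul(Add(-825, -78), 481))) = Add(Mul(Rational(-43713, 1207), -76), Mul(-1, Mul(-903, 481))) = Add(Rational(3322188, 1207), Mul(-1, -434343)) = Add(Rational(3322188, 1207), 434343) = Rational(527574189, 1207)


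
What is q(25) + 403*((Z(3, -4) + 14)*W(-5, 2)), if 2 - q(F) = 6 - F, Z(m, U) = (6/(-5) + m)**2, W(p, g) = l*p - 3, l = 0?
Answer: -520554/25 ≈ -20822.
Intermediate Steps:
W(p, g) = -3 (W(p, g) = 0*p - 3 = 0 - 3 = -3)
Z(m, U) = (-6/5 + m)**2 (Z(m, U) = (6*(-1/5) + m)**2 = (-6/5 + m)**2)
q(F) = -4 + F (q(F) = 2 - (6 - F) = 2 + (-6 + F) = -4 + F)
q(25) + 403*((Z(3, -4) + 14)*W(-5, 2)) = (-4 + 25) + 403*(((-6 + 5*3)**2/25 + 14)*(-3)) = 21 + 403*(((-6 + 15)**2/25 + 14)*(-3)) = 21 + 403*(((1/25)*9**2 + 14)*(-3)) = 21 + 403*(((1/25)*81 + 14)*(-3)) = 21 + 403*((81/25 + 14)*(-3)) = 21 + 403*((431/25)*(-3)) = 21 + 403*(-1293/25) = 21 - 521079/25 = -520554/25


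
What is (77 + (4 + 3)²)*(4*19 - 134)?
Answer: -7308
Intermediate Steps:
(77 + (4 + 3)²)*(4*19 - 134) = (77 + 7²)*(76 - 134) = (77 + 49)*(-58) = 126*(-58) = -7308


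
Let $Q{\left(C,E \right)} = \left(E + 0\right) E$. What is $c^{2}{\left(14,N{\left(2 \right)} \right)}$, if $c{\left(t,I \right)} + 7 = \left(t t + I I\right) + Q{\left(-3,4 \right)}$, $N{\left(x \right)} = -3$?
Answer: $45796$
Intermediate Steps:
$Q{\left(C,E \right)} = E^{2}$ ($Q{\left(C,E \right)} = E E = E^{2}$)
$c{\left(t,I \right)} = 9 + I^{2} + t^{2}$ ($c{\left(t,I \right)} = -7 + \left(\left(t t + I I\right) + 4^{2}\right) = -7 + \left(\left(t^{2} + I^{2}\right) + 16\right) = -7 + \left(\left(I^{2} + t^{2}\right) + 16\right) = -7 + \left(16 + I^{2} + t^{2}\right) = 9 + I^{2} + t^{2}$)
$c^{2}{\left(14,N{\left(2 \right)} \right)} = \left(9 + \left(-3\right)^{2} + 14^{2}\right)^{2} = \left(9 + 9 + 196\right)^{2} = 214^{2} = 45796$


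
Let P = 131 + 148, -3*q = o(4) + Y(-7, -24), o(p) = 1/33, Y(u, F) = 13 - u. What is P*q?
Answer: -20491/11 ≈ -1862.8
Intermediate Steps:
o(p) = 1/33 (o(p) = 1*(1/33) = 1/33)
q = -661/99 (q = -(1/33 + (13 - 1*(-7)))/3 = -(1/33 + (13 + 7))/3 = -(1/33 + 20)/3 = -1/3*661/33 = -661/99 ≈ -6.6768)
P = 279
P*q = 279*(-661/99) = -20491/11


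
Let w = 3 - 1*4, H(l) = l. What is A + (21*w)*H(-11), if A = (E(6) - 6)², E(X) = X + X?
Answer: 267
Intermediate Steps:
E(X) = 2*X
w = -1 (w = 3 - 4 = -1)
A = 36 (A = (2*6 - 6)² = (12 - 6)² = 6² = 36)
A + (21*w)*H(-11) = 36 + (21*(-1))*(-11) = 36 - 21*(-11) = 36 + 231 = 267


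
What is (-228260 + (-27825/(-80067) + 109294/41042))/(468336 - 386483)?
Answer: -125012922217882/44829657767557 ≈ -2.7886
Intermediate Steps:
(-228260 + (-27825/(-80067) + 109294/41042))/(468336 - 386483) = (-228260 + (-27825*(-1/80067) + 109294*(1/41042)))/81853 = (-228260 + (9275/26689 + 54647/20521))*(1/81853) = (-228260 + 1648806058/547684969)*(1/81853) = -125012922217882/547684969*1/81853 = -125012922217882/44829657767557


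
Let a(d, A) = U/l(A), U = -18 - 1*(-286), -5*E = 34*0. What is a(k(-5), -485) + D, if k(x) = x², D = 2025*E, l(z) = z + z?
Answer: -134/485 ≈ -0.27629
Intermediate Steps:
l(z) = 2*z
E = 0 (E = -34*0/5 = -⅕*0 = 0)
U = 268 (U = -18 + 286 = 268)
D = 0 (D = 2025*0 = 0)
a(d, A) = 134/A (a(d, A) = 268/((2*A)) = 268*(1/(2*A)) = 134/A)
a(k(-5), -485) + D = 134/(-485) + 0 = 134*(-1/485) + 0 = -134/485 + 0 = -134/485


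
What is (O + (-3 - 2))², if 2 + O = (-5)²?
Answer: 324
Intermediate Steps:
O = 23 (O = -2 + (-5)² = -2 + 25 = 23)
(O + (-3 - 2))² = (23 + (-3 - 2))² = (23 - 5)² = 18² = 324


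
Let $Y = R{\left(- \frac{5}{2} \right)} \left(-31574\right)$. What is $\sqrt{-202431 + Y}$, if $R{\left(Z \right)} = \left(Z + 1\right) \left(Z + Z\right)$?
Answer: $42 i \sqrt{249} \approx 662.75 i$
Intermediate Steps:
$R{\left(Z \right)} = 2 Z \left(1 + Z\right)$ ($R{\left(Z \right)} = \left(1 + Z\right) 2 Z = 2 Z \left(1 + Z\right)$)
$Y = -236805$ ($Y = 2 \left(- \frac{5}{2}\right) \left(1 - \frac{5}{2}\right) \left(-31574\right) = 2 \left(- \frac{5}{2}\right) \left(- \frac{3}{2}\right) \left(-31574\right) = \frac{15}{2} \left(-31574\right) = -236805$)
$\sqrt{-202431 + Y} = \sqrt{-202431 - 236805} = \sqrt{-439236} = 42 i \sqrt{249}$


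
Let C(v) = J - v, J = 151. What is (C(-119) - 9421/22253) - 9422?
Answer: -203668877/22253 ≈ -9152.4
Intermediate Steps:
C(v) = 151 - v
(C(-119) - 9421/22253) - 9422 = ((151 - 1*(-119)) - 9421/22253) - 9422 = ((151 + 119) - 9421*1/22253) - 9422 = (270 - 9421/22253) - 9422 = 5998889/22253 - 9422 = -203668877/22253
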